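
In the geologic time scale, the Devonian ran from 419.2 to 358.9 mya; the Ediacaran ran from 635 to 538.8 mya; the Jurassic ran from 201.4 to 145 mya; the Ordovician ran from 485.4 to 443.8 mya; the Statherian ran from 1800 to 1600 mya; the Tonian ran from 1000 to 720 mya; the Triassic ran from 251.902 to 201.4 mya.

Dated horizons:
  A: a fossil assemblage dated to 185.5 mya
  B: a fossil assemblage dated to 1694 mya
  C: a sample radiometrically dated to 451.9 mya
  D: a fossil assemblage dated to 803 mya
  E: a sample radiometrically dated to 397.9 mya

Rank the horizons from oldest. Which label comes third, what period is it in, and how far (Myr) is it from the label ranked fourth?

Sorted oldest-first by Ma: B (1694), D (803), C (451.9), E (397.9), A (185.5).
The third oldest is C at 451.9 Ma, which lies in 485.4–443.8 Ma: the Ordovician.
The fourth oldest is E at 397.9 Ma; separation = |451.9 − 397.9| = 54 Myr.

C, in the Ordovician; 54 million years to E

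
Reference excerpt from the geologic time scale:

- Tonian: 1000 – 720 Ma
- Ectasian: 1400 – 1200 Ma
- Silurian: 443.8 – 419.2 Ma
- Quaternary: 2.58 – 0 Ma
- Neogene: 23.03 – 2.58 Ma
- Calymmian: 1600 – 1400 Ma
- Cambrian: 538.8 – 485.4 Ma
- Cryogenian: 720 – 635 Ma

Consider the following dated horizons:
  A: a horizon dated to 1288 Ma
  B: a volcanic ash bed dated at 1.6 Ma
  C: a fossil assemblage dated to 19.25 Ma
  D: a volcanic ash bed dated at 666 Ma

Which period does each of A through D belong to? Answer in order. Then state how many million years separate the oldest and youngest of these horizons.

A — Ectasian; B — Quaternary; C — Neogene; D — Cryogenian; span 1286.4 million years

Match each age against the start–end ranges in the excerpt: A = 1288 Ma → Ectasian (1400–1200); B = 1.6 Ma → Quaternary (2.58–0); C = 19.25 Ma → Neogene (23.03–2.58); D = 666 Ma → Cryogenian (720–635).
The largest age is 1288 Ma and the smallest is 1.6 Ma; their difference is 1286.4 Myr.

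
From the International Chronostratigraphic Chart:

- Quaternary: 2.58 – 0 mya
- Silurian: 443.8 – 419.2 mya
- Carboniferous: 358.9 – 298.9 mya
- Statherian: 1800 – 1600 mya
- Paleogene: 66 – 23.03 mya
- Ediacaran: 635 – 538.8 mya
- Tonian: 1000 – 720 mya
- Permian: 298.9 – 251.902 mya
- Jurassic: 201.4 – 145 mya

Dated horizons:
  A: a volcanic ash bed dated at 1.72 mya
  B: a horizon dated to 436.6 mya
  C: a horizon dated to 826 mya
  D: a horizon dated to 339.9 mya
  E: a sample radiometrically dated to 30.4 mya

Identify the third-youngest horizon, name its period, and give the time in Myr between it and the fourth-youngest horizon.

Sorted youngest-first by Ma: A (1.72), E (30.4), D (339.9), B (436.6), C (826).
The third youngest is D at 339.9 Ma, which lies in 358.9–298.9 Ma: the Carboniferous.
The fourth youngest is B at 436.6 Ma; separation = |339.9 − 436.6| = 96.7 Myr.

D, in the Carboniferous; 96.7 million years to B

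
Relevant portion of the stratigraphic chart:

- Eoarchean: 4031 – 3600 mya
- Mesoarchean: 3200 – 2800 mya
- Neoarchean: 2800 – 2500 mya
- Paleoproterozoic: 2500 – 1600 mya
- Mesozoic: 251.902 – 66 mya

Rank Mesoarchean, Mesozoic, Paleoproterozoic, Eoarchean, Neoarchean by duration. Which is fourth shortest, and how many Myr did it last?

Durations: Mesoarchean 400; Mesozoic 185.902; Paleoproterozoic 900; Eoarchean 431; Neoarchean 300 Myr.
Sorted shortest-first: Mesozoic (185.902), Neoarchean (300), Mesoarchean (400), Eoarchean (431), Paleoproterozoic (900).
The fourth shortest is Eoarchean at 431 Myr.

Eoarchean, 431 million years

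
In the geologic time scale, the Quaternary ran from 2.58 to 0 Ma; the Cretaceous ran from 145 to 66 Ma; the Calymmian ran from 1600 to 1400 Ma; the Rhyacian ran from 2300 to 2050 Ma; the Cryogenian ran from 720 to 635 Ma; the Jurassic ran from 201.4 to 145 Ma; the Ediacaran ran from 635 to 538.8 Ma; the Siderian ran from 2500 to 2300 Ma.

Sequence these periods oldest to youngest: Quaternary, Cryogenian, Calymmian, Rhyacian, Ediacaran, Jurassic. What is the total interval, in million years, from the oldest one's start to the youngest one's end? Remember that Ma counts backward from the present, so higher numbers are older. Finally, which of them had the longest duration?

Rhyacian, Calymmian, Cryogenian, Ediacaran, Jurassic, Quaternary; total span 2300 Myr; longest is Rhyacian

Start ages (Ma): Rhyacian 2300, Calymmian 1600, Cryogenian 720, Ediacaran 635, Jurassic 201.4, Quaternary 2.58.
Ordered oldest to youngest: Rhyacian, Calymmian, Cryogenian, Ediacaran, Jurassic, Quaternary.
Span = 2300 − 0 = 2300 Myr.
Durations: Calymmian 200, Cryogenian 85, Jurassic 56.4, Ediacaran 96.2, Quaternary 2.58, Rhyacian 250 → longest is Rhyacian (250 Myr).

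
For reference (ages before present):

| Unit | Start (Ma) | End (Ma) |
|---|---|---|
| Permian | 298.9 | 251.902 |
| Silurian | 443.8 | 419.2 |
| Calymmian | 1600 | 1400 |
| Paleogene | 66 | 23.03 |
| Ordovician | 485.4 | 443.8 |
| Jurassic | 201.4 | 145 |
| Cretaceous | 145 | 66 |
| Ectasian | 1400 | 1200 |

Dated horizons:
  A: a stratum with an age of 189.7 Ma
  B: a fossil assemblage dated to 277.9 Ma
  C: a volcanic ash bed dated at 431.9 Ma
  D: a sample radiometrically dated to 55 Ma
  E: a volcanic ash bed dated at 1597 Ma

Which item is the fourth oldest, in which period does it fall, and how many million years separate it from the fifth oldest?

Sorted oldest-first by Ma: E (1597), C (431.9), B (277.9), A (189.7), D (55).
The fourth oldest is A at 189.7 Ma, which lies in 201.4–145 Ma: the Jurassic.
The fifth oldest is D at 55 Ma; separation = |189.7 − 55| = 134.7 Myr.

A, in the Jurassic; 134.7 million years to D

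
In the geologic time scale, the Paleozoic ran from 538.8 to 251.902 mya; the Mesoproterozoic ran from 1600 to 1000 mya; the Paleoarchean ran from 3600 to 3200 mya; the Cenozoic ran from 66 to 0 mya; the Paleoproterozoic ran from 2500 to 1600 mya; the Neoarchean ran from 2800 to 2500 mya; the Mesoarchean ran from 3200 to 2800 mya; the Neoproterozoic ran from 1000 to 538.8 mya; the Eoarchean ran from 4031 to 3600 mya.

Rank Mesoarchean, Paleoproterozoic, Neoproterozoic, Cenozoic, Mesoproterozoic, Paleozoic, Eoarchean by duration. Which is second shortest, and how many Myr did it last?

Durations: Mesoarchean 400; Paleoproterozoic 900; Neoproterozoic 461.2; Cenozoic 66; Mesoproterozoic 600; Paleozoic 286.898; Eoarchean 431 Myr.
Sorted shortest-first: Cenozoic (66), Paleozoic (286.898), Mesoarchean (400), Eoarchean (431), Neoproterozoic (461.2), Mesoproterozoic (600), Paleoproterozoic (900).
The second shortest is Paleozoic at 286.898 Myr.

Paleozoic, 286.898 million years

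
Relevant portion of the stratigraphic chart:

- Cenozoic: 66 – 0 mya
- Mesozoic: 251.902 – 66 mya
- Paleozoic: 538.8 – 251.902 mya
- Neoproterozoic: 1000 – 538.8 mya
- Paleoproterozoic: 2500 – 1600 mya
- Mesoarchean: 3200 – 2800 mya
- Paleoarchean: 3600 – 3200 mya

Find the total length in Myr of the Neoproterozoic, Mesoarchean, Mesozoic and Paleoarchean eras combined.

Each duration: Neoproterozoic = 461.2; Mesoarchean = 400; Mesozoic = 185.902; Paleoarchean = 400.
Sum: 461.2 + 400 + 185.902 + 400 = 1447.102 Myr.

1447.102 million years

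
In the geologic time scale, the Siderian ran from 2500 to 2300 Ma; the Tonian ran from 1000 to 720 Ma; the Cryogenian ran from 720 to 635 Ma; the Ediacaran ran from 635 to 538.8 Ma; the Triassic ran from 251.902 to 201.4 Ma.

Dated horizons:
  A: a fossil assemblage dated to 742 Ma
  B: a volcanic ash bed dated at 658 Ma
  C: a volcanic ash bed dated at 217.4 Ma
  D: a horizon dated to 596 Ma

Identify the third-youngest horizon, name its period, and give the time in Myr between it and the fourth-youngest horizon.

B, in the Cryogenian; 84 million years to A

Sorted youngest-first by Ma: C (217.4), D (596), B (658), A (742).
The third youngest is B at 658 Ma, which lies in 720–635 Ma: the Cryogenian.
The fourth youngest is A at 742 Ma; separation = |658 − 742| = 84 Myr.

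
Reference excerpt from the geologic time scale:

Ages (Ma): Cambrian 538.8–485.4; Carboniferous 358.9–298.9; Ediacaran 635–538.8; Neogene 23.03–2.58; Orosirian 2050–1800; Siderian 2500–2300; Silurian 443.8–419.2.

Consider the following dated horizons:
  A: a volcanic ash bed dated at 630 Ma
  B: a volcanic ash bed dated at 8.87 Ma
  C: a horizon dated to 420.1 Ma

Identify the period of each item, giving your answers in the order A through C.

A — Ediacaran; B — Neogene; C — Silurian

Match each age against the start–end ranges in the excerpt: A = 630 Ma → Ediacaran (635–538.8); B = 8.87 Ma → Neogene (23.03–2.58); C = 420.1 Ma → Silurian (443.8–419.2).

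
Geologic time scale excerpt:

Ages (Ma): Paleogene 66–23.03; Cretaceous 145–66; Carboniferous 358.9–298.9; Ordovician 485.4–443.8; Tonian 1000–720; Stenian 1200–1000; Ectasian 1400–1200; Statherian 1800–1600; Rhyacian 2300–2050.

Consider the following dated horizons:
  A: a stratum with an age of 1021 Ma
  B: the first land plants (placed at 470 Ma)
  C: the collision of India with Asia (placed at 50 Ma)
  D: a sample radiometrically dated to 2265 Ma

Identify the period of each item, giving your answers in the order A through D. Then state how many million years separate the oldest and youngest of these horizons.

A — Stenian; B — Ordovician; C — Paleogene; D — Rhyacian; span 2215 million years

Match each age against the start–end ranges in the excerpt: A = 1021 Ma → Stenian (1200–1000); B = 470 Ma → Ordovician (485.4–443.8); C = 50 Ma → Paleogene (66–23.03); D = 2265 Ma → Rhyacian (2300–2050).
The largest age is 2265 Ma and the smallest is 50 Ma; their difference is 2215 Myr.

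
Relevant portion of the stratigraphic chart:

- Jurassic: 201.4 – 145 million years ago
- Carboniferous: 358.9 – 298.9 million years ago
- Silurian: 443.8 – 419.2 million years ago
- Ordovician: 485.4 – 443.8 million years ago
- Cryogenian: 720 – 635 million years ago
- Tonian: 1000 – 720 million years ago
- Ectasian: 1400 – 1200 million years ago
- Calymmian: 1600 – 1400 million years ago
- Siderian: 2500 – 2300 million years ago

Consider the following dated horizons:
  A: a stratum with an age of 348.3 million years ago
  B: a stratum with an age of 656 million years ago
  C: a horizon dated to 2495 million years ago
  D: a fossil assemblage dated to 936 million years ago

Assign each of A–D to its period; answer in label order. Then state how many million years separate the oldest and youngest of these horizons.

A: 348.3 Ma lies in 358.9–298.9 Ma, so Carboniferous.
B: 656 Ma lies in 720–635 Ma, so Cryogenian.
C: 2495 Ma lies in 2500–2300 Ma, so Siderian.
D: 936 Ma lies in 1000–720 Ma, so Tonian.
Oldest = 2495 Ma, youngest = 348.3 Ma → span 2146.7 Myr.

A — Carboniferous; B — Cryogenian; C — Siderian; D — Tonian; span 2146.7 million years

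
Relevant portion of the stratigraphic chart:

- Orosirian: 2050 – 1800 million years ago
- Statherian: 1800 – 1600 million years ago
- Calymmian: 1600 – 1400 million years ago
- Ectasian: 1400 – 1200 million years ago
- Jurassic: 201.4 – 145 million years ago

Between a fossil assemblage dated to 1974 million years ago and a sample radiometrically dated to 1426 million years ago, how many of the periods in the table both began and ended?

1

The older date is 1974 Ma and the younger is 1426 Ma.
Periods with start < 1974 and end > 1426 Ma: Statherian (1800–1600).
That is 1 complete period.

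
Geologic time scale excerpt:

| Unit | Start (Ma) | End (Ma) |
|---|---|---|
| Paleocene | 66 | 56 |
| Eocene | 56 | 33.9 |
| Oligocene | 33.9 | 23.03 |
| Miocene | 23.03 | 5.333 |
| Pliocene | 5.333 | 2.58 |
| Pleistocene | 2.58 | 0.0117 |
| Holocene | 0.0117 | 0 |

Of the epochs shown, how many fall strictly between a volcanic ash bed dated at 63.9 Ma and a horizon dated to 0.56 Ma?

4

The older date is 63.9 Ma and the younger is 0.56 Ma.
Epochs with start < 63.9 and end > 0.56 Ma: Eocene (56–33.9), Oligocene (33.9–23.03), Miocene (23.03–5.333), Pliocene (5.333–2.58).
That is 4 complete epochs.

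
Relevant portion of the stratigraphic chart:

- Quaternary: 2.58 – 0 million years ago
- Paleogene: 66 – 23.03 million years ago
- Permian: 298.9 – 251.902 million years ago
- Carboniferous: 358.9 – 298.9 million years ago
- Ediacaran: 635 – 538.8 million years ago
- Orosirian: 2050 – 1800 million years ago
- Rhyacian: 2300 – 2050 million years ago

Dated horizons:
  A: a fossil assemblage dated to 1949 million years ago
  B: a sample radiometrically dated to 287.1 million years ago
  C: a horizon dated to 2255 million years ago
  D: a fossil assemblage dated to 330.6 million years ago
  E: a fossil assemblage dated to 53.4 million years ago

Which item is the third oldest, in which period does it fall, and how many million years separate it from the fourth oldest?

D, in the Carboniferous; 43.5 million years to B

Sorted oldest-first by Ma: C (2255), A (1949), D (330.6), B (287.1), E (53.4).
The third oldest is D at 330.6 Ma, which lies in 358.9–298.9 Ma: the Carboniferous.
The fourth oldest is B at 287.1 Ma; separation = |330.6 − 287.1| = 43.5 Myr.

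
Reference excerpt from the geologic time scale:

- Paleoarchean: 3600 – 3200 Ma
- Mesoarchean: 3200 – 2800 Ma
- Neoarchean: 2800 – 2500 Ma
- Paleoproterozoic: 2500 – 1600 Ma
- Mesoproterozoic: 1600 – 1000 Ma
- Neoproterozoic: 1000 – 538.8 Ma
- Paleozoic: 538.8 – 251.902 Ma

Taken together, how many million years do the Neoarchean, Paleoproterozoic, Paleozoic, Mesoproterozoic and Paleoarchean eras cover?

2486.898 million years

Duration is start − end for each: (2800 − 2500) + (2500 − 1600) + (538.8 − 251.902) + (1600 − 1000) + (3600 − 3200).
That is 300 + 900 + 286.898 + 600 + 400, which totals 2486.898 million years.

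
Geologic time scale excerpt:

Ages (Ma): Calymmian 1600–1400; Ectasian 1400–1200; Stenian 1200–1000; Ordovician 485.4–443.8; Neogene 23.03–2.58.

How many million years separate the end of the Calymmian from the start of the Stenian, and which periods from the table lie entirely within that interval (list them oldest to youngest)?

End of Calymmian = 1400 Ma; start of Stenian = 1200 Ma.
Gap = 1400 − 1200 = 200 Myr.
Periods wholly inside 1400–1200 Ma: Ectasian (1400–1200).

200 million years; Ectasian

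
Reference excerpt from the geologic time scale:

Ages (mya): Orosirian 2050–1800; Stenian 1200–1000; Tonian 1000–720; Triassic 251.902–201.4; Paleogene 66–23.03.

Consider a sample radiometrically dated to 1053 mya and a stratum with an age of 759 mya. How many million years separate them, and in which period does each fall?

294 million years apart; the first in the Stenian, the second in the Tonian

Elapsed time: 1053 − 759 = 294 Myr.
1053 Ma lies within 1200–1000 Ma: Stenian.
759 Ma lies within 1000–720 Ma: Tonian.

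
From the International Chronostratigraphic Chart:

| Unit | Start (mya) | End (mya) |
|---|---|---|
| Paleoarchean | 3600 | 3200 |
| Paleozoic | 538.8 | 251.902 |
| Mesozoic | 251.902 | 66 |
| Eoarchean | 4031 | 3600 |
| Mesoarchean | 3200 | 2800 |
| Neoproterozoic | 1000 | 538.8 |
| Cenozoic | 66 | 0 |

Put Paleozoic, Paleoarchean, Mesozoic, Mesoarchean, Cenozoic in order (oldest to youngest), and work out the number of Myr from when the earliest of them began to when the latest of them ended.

Paleoarchean → Mesoarchean → Paleozoic → Mesozoic → Cenozoic; total span 3600 Myr

Start ages (Ma): Paleoarchean 3600, Mesoarchean 3200, Paleozoic 538.8, Mesozoic 251.902, Cenozoic 66.
Ordered oldest to youngest: Paleoarchean, Mesoarchean, Paleozoic, Mesozoic, Cenozoic.
Span = 3600 − 0 = 3600 Myr.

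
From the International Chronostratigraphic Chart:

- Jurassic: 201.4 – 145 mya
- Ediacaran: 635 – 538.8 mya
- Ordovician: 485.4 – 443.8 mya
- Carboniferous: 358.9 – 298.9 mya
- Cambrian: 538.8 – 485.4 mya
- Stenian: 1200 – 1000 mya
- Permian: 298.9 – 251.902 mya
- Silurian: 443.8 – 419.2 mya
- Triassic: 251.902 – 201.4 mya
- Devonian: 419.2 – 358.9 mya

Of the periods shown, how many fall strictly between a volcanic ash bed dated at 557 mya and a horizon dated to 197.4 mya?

7

557 Ma sits inside the Ediacaran (635–538.8) and 197.4 Ma inside the Jurassic (201.4–145); neither of those is wholly between the two dates.
The listed periods lying completely between them are Cambrian, Ordovician, Silurian, Devonian, Carboniferous, Permian, Triassic — 7 in all.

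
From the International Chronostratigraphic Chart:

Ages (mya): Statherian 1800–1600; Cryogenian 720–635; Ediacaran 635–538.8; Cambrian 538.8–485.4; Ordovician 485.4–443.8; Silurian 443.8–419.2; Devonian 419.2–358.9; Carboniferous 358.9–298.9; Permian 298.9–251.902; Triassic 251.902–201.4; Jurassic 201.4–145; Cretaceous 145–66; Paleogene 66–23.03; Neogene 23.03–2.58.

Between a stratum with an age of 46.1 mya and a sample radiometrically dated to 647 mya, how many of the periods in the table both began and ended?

647 Ma sits inside the Cryogenian (720–635) and 46.1 Ma inside the Paleogene (66–23.03); neither of those is wholly between the two dates.
The listed periods lying completely between them are Ediacaran, Cambrian, Ordovician, Silurian, Devonian, Carboniferous, Permian, Triassic, Jurassic, Cretaceous — 10 in all.

10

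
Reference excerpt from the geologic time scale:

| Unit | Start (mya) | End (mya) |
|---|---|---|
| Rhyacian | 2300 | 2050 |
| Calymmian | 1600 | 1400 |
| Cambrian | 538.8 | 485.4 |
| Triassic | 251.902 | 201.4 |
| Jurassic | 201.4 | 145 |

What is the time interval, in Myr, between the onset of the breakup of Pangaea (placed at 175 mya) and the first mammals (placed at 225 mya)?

225 − 175 = 50 million years.

50 million years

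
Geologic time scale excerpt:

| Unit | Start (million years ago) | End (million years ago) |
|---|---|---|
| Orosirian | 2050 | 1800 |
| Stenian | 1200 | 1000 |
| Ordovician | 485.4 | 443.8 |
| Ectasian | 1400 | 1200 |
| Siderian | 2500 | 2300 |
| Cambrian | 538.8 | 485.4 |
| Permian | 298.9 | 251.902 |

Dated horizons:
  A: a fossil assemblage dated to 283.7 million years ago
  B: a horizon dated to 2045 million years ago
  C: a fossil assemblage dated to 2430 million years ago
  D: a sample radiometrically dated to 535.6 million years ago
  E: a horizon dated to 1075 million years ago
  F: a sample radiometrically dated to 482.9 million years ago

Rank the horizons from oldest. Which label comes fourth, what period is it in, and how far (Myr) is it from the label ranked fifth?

Sorted oldest-first by Ma: C (2430), B (2045), E (1075), D (535.6), F (482.9), A (283.7).
The fourth oldest is D at 535.6 Ma, which lies in 538.8–485.4 Ma: the Cambrian.
The fifth oldest is F at 482.9 Ma; separation = |535.6 − 482.9| = 52.7 Myr.

D, in the Cambrian; 52.7 million years to F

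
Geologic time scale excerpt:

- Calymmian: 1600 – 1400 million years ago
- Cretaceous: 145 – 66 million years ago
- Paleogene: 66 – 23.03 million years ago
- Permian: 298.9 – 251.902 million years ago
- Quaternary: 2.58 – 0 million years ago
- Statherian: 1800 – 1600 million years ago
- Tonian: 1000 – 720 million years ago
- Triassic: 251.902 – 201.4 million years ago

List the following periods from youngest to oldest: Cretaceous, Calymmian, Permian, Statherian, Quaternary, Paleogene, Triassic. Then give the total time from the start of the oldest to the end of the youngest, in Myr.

Quaternary, Paleogene, Cretaceous, Triassic, Permian, Calymmian, Statherian; total span 1800 Myr

Start ages (Ma): Statherian 1800, Calymmian 1600, Permian 298.9, Triassic 251.902, Cretaceous 145, Paleogene 66, Quaternary 2.58.
Ordered youngest to oldest: Quaternary, Paleogene, Cretaceous, Triassic, Permian, Calymmian, Statherian.
Span = 1800 − 0 = 1800 Myr.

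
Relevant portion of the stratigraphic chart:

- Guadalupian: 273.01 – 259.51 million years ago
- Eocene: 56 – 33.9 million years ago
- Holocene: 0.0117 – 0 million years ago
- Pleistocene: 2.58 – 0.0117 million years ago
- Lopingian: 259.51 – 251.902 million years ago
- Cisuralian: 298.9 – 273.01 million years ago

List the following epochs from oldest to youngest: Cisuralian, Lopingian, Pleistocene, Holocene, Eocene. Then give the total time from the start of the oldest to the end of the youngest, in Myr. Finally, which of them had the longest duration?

Cisuralian → Lopingian → Eocene → Pleistocene → Holocene; total span 298.9 Myr; longest is Cisuralian

Start ages (Ma): Cisuralian 298.9, Lopingian 259.51, Eocene 56, Pleistocene 2.58, Holocene 0.0117.
Ordered oldest to youngest: Cisuralian, Lopingian, Eocene, Pleistocene, Holocene.
Span = 298.9 − 0 = 298.9 Myr.
Durations: Pleistocene 2.5683, Lopingian 7.608, Holocene 0.0117, Eocene 22.1, Cisuralian 25.89 → longest is Cisuralian (25.89 Myr).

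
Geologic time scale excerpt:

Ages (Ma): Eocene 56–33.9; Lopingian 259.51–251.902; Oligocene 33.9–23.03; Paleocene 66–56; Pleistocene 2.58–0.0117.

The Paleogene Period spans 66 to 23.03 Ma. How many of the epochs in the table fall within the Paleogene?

Epochs inside 66–23.03 Ma: Paleocene, Eocene, Oligocene — 3 in total.

3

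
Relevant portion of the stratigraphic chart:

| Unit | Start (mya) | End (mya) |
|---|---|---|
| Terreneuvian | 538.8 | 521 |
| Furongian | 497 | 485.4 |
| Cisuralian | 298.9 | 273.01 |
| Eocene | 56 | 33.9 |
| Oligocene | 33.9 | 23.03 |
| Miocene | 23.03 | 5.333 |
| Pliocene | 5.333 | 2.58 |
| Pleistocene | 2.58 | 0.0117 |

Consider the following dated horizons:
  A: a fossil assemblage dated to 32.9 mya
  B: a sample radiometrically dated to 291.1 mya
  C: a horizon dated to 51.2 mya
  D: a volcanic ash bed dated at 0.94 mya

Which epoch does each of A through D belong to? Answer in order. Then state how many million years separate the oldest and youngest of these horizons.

A — Oligocene; B — Cisuralian; C — Eocene; D — Pleistocene; span 290.16 million years

Match each age against the start–end ranges in the excerpt: A = 32.9 Ma → Oligocene (33.9–23.03); B = 291.1 Ma → Cisuralian (298.9–273.01); C = 51.2 Ma → Eocene (56–33.9); D = 0.94 Ma → Pleistocene (2.58–0.0117).
The largest age is 291.1 Ma and the smallest is 0.94 Ma; their difference is 290.16 Myr.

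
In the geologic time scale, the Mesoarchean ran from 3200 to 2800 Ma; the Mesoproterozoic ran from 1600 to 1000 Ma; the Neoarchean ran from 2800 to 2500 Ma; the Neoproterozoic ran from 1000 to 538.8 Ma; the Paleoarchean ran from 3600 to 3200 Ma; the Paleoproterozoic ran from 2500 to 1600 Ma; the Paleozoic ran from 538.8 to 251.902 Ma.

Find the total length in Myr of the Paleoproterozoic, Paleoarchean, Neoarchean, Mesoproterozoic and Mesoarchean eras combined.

Duration is start − end for each: (2500 − 1600) + (3600 − 3200) + (2800 − 2500) + (1600 − 1000) + (3200 − 2800).
That is 900 + 400 + 300 + 600 + 400, which totals 2600 million years.

2600 million years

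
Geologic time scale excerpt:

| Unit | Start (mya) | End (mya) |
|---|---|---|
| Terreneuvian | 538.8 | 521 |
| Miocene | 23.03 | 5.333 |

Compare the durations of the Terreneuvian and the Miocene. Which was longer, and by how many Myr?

Terreneuvian, by 0.103 million years

Terreneuvian: 538.8 − 521 = 17.8 Myr.
Miocene: 23.03 − 5.333 = 17.697 Myr.
Difference: 17.8 − 17.697 = 0.103 Myr, so the Terreneuvian was longer.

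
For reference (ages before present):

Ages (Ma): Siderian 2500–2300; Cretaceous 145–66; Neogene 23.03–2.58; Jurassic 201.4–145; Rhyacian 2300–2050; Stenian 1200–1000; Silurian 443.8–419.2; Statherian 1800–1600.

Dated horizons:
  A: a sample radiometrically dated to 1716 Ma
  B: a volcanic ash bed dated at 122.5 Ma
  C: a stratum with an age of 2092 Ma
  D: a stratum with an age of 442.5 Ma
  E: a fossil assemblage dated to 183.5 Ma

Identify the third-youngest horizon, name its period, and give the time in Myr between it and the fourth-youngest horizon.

D, in the Silurian; 1273.5 million years to A

Sorted youngest-first by Ma: B (122.5), E (183.5), D (442.5), A (1716), C (2092).
The third youngest is D at 442.5 Ma, which lies in 443.8–419.2 Ma: the Silurian.
The fourth youngest is A at 1716 Ma; separation = |442.5 − 1716| = 1273.5 Myr.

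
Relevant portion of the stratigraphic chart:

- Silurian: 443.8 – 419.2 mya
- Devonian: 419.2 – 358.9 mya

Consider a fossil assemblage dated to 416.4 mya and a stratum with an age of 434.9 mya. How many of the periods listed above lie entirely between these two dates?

0

The older date is 434.9 Ma and the younger is 416.4 Ma.
No period both begins after 434.9 Ma and ends before 416.4 Ma, so the count is 0.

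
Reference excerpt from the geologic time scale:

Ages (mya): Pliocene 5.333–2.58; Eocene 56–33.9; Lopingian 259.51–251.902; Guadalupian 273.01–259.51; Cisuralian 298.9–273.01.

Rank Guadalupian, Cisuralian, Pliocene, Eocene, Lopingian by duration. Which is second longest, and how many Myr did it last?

Eocene, 22.1 million years

Durations: Guadalupian 13.5; Cisuralian 25.89; Pliocene 2.753; Eocene 22.1; Lopingian 7.608 Myr.
Sorted longest-first: Cisuralian (25.89), Eocene (22.1), Guadalupian (13.5), Lopingian (7.608), Pliocene (2.753).
The second longest is Eocene at 22.1 Myr.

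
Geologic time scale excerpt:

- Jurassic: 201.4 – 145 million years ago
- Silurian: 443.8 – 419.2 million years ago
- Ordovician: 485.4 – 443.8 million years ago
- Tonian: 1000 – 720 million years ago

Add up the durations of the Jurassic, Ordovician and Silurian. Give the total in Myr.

122.6 million years

Duration is start − end for each: (201.4 − 145) + (485.4 − 443.8) + (443.8 − 419.2).
That is 56.4 + 41.6 + 24.6, which totals 122.6 million years.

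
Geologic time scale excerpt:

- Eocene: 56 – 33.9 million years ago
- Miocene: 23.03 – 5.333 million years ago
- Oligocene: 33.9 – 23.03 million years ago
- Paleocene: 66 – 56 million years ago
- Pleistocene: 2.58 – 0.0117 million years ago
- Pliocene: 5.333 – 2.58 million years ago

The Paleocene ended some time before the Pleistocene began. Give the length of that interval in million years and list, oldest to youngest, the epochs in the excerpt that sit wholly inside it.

The Paleocene closes at 56 Ma and the Pleistocene opens at 2.58 Ma, so the interval is 56 − 2.58 = 53.42 Myr.
An epoch fits inside if it starts at or after 56 Ma and ends at or before 2.58 Ma; oldest first that gives Eocene, Oligocene, Miocene, Pliocene.

53.42 million years; Eocene, Oligocene, Miocene, Pliocene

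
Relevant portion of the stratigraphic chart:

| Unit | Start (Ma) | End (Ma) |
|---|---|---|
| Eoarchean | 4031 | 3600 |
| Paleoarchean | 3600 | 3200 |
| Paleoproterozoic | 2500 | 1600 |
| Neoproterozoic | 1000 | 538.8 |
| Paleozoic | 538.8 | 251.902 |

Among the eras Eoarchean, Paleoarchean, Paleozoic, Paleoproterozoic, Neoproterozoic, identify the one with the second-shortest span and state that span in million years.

Durations: Eoarchean 431; Paleoarchean 400; Paleozoic 286.898; Paleoproterozoic 900; Neoproterozoic 461.2 Myr.
Sorted shortest-first: Paleozoic (286.898), Paleoarchean (400), Eoarchean (431), Neoproterozoic (461.2), Paleoproterozoic (900).
The second shortest is Paleoarchean at 400 Myr.

Paleoarchean, 400 million years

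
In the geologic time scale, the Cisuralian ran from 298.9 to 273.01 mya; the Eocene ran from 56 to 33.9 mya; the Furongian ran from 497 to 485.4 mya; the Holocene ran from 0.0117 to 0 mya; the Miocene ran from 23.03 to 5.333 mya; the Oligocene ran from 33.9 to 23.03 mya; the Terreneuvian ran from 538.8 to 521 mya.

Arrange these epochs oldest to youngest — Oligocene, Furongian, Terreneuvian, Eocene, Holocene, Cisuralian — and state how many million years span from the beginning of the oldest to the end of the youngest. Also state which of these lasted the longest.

Terreneuvian, Furongian, Cisuralian, Eocene, Oligocene, Holocene; total span 538.8 Myr; longest is Cisuralian

Start ages (Ma): Terreneuvian 538.8, Furongian 497, Cisuralian 298.9, Eocene 56, Oligocene 33.9, Holocene 0.0117.
Ordered oldest to youngest: Terreneuvian, Furongian, Cisuralian, Eocene, Oligocene, Holocene.
Span = 538.8 − 0 = 538.8 Myr.
Durations: Eocene 22.1, Oligocene 10.87, Furongian 11.6, Holocene 0.0117, Terreneuvian 17.8, Cisuralian 25.89 → longest is Cisuralian (25.89 Myr).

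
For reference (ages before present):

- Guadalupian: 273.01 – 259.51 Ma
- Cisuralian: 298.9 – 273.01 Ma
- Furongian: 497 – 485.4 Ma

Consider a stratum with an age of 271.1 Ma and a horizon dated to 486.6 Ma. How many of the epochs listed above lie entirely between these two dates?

1

The older date is 486.6 Ma and the younger is 271.1 Ma.
Epochs with start < 486.6 and end > 271.1 Ma: Cisuralian (298.9–273.01).
That is 1 complete epoch.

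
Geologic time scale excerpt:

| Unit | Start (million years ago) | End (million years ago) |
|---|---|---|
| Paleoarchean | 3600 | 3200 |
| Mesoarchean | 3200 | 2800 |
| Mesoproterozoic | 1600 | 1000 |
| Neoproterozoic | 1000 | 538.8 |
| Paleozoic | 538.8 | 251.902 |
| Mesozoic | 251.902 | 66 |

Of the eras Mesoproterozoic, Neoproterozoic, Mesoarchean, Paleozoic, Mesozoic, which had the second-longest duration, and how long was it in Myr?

Durations: Mesoproterozoic 600; Neoproterozoic 461.2; Mesoarchean 400; Paleozoic 286.898; Mesozoic 185.902 Myr.
Sorted longest-first: Mesoproterozoic (600), Neoproterozoic (461.2), Mesoarchean (400), Paleozoic (286.898), Mesozoic (185.902).
The second longest is Neoproterozoic at 461.2 Myr.

Neoproterozoic, 461.2 million years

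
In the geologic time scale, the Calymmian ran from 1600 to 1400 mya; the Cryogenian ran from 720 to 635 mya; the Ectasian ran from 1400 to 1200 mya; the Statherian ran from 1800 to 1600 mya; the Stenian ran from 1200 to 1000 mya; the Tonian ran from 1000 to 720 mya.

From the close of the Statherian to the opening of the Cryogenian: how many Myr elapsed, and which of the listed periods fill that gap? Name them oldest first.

End of Statherian = 1600 Ma; start of Cryogenian = 720 Ma.
Gap = 1600 − 720 = 880 Myr.
Periods wholly inside 1600–720 Ma: Calymmian (1600–1400), Ectasian (1400–1200), Stenian (1200–1000), Tonian (1000–720).

880 million years; Calymmian, Ectasian, Stenian, Tonian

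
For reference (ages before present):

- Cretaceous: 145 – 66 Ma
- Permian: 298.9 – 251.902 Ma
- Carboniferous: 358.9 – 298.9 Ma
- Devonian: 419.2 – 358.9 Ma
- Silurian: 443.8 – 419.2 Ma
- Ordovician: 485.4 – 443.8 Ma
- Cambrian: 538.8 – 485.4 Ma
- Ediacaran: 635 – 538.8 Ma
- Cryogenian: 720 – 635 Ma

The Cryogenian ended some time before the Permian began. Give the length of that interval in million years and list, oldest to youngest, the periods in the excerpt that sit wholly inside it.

The Cryogenian closes at 635 Ma and the Permian opens at 298.9 Ma, so the interval is 635 − 298.9 = 336.1 Myr.
A period fits inside if it starts at or after 635 Ma and ends at or before 298.9 Ma; oldest first that gives Ediacaran, Cambrian, Ordovician, Silurian, Devonian, Carboniferous.

336.1 million years; Ediacaran, Cambrian, Ordovician, Silurian, Devonian, Carboniferous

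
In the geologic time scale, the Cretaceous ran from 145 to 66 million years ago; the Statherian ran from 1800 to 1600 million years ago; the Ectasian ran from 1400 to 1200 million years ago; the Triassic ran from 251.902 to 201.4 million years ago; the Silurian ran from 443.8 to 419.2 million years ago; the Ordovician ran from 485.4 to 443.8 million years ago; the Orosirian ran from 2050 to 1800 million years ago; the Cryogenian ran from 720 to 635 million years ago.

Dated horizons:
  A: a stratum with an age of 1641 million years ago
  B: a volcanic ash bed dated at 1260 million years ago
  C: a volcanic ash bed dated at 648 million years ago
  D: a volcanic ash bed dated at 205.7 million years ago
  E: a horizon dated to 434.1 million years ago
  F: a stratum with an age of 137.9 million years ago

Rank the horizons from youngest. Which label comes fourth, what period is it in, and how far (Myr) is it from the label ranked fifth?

C, in the Cryogenian; 612 million years to B

Smaller Ma means younger, so youngest first: F 137.9 < D 205.7 < E 434.1 < C 648 < B 1260 < A 1641.
Counting 4 along gives C (648 Ma); the excerpt puts that inside the Cryogenian, 720–635 Ma.
Next in line is B (1260 Ma), and 1260 − 648 = 612 Myr.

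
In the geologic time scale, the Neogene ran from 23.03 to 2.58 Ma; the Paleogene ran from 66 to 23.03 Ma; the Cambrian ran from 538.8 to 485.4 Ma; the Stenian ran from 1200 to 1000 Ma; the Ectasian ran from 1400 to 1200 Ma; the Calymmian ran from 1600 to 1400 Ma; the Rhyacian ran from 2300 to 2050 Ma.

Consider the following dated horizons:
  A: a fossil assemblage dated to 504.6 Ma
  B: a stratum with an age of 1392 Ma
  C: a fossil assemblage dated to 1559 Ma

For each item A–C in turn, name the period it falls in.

A: 504.6 Ma lies in 538.8–485.4 Ma, so Cambrian.
B: 1392 Ma lies in 1400–1200 Ma, so Ectasian.
C: 1559 Ma lies in 1600–1400 Ma, so Calymmian.

A — Cambrian; B — Ectasian; C — Calymmian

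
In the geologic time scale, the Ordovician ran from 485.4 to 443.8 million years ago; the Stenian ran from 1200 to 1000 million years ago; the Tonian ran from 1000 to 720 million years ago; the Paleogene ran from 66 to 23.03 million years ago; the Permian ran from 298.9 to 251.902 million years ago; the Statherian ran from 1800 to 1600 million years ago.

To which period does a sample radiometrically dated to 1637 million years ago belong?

Statherian

1637 Ma lies between 1800 and 1600 Ma, so it falls in the Statherian.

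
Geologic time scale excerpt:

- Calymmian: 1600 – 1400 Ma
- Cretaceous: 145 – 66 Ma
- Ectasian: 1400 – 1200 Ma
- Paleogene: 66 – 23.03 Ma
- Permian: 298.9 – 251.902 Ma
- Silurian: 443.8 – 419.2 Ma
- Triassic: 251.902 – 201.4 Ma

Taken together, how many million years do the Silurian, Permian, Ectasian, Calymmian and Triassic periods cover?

522.1 million years

Duration is start − end for each: (443.8 − 419.2) + (298.9 − 251.902) + (1400 − 1200) + (1600 − 1400) + (251.902 − 201.4).
That is 24.6 + 46.998 + 200 + 200 + 50.502, which totals 522.1 million years.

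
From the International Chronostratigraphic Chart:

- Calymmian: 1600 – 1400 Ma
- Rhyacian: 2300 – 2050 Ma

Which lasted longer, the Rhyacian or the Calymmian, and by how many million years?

Rhyacian, by 50 million years

Rhyacian: 2300 − 2050 = 250 Myr.
Calymmian: 1600 − 1400 = 200 Myr.
Difference: 250 − 200 = 50 Myr, so the Rhyacian was longer.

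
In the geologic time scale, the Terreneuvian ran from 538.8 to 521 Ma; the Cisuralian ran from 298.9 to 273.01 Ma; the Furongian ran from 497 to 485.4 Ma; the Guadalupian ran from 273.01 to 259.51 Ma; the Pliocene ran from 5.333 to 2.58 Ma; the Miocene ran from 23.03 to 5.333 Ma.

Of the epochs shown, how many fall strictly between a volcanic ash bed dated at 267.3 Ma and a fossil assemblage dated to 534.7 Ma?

2

534.7 Ma sits inside the Terreneuvian (538.8–521) and 267.3 Ma inside the Guadalupian (273.01–259.51); neither of those is wholly between the two dates.
The listed epochs lying completely between them are Furongian, Cisuralian — 2 in all.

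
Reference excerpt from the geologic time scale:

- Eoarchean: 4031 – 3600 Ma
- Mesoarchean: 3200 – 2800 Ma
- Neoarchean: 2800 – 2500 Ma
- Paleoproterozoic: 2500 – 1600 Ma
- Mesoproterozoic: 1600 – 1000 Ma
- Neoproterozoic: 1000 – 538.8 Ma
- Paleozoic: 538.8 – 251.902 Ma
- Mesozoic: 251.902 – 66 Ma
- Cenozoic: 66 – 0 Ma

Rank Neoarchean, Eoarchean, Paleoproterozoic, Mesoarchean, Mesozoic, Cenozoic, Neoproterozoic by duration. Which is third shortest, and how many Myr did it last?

Durations: Neoarchean 300; Eoarchean 431; Paleoproterozoic 900; Mesoarchean 400; Mesozoic 185.902; Cenozoic 66; Neoproterozoic 461.2 Myr.
Sorted shortest-first: Cenozoic (66), Mesozoic (185.902), Neoarchean (300), Mesoarchean (400), Eoarchean (431), Neoproterozoic (461.2), Paleoproterozoic (900).
The third shortest is Neoarchean at 300 Myr.

Neoarchean, 300 million years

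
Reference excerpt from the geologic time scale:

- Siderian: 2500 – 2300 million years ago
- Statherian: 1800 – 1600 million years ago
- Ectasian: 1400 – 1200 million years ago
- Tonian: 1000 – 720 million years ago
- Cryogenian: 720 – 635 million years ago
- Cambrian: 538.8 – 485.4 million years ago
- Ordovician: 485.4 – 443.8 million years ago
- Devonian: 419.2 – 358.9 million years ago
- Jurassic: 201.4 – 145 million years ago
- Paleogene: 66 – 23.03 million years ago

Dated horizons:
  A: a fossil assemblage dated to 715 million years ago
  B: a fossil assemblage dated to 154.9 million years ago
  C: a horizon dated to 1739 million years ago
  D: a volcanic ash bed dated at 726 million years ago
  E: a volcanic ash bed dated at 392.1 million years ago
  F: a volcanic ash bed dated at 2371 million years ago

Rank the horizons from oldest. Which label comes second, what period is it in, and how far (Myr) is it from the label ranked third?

Larger Ma means older, so oldest first: F 2371 > C 1739 > D 726 > A 715 > E 392.1 > B 154.9.
Counting 2 along gives C (1739 Ma); the excerpt puts that inside the Statherian, 1800–1600 Ma.
Next in line is D (726 Ma), and 1739 − 726 = 1013 Myr.

C, in the Statherian; 1013 million years to D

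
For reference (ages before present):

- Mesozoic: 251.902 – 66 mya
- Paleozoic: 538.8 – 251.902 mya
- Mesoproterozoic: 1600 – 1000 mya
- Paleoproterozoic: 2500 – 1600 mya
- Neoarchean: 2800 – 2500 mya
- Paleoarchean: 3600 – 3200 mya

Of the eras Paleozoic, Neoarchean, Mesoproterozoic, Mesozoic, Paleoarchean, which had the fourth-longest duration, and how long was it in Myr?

Paleozoic, 286.898 million years

Durations: Paleozoic 286.898; Neoarchean 300; Mesoproterozoic 600; Mesozoic 185.902; Paleoarchean 400 Myr.
Sorted longest-first: Mesoproterozoic (600), Paleoarchean (400), Neoarchean (300), Paleozoic (286.898), Mesozoic (185.902).
The fourth longest is Paleozoic at 286.898 Myr.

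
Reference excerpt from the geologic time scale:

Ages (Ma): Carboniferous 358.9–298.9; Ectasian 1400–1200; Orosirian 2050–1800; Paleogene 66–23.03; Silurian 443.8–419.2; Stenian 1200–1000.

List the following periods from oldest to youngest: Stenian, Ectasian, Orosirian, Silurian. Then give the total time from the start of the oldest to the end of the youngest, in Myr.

Orosirian, Ectasian, Stenian, Silurian; total span 1630.8 Myr

From the excerpt: Stenian 1200–1000; Ectasian 1400–1200; Orosirian 2050–1800; Silurian 443.8–419.2 (Ma).
Larger Ma is earlier, so the oldest is Orosirian and the youngest is Silurian; oldest to youngest: Orosirian, Ectasian, Stenian, Silurian.
Oldest start 2050 minus youngest end 419.2 gives 1630.8 Myr overall.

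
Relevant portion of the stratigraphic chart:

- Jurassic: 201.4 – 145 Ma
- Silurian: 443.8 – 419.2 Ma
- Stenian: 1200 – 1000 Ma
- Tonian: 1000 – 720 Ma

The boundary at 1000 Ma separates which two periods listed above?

The Stenian ends at 1000 Ma and the Tonian begins at 1000 Ma, so they share that boundary.

Stenian and Tonian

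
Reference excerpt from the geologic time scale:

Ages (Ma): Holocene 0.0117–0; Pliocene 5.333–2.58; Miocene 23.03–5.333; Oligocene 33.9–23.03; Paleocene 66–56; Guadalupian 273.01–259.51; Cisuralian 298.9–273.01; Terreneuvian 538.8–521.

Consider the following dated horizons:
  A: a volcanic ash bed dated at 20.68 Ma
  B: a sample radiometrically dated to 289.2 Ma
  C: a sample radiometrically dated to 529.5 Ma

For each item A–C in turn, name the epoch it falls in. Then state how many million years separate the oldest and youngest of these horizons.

A: 20.68 Ma lies in 23.03–5.333 Ma, so Miocene.
B: 289.2 Ma lies in 298.9–273.01 Ma, so Cisuralian.
C: 529.5 Ma lies in 538.8–521 Ma, so Terreneuvian.
Oldest = 529.5 Ma, youngest = 20.68 Ma → span 508.82 Myr.

A — Miocene; B — Cisuralian; C — Terreneuvian; span 508.82 million years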